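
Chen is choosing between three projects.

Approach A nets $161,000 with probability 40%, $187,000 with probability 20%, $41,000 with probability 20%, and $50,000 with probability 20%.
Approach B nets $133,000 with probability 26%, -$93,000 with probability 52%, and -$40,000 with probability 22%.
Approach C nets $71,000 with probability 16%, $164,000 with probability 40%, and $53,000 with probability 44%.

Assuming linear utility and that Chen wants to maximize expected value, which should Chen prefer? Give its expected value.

Approach A ($120,000)

Approach A = 0.4 × 161000 + 0.2 × 187000 + 0.2 × 41000 + 0.2 × 50000 = 64400 + 37400 + 8200 + 10000 = 120000
Approach B = 0.26 × 133000 + 0.52 × (-93000) + 0.22 × (-40000) = 34580 − 48360 − 8800 = -22580
Approach C = 0.16 × 71000 + 0.4 × 164000 + 0.44 × 53000 = 11360 + 65600 + 23320 = 100280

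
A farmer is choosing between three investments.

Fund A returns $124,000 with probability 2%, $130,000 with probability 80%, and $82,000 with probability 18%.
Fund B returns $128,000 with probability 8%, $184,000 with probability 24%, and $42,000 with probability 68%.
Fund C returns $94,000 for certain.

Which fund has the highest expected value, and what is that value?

Fund A ($121,240)

Fund A = 0.02 × 124000 + 0.8 × 130000 + 0.18 × 82000 = 2480 + 104000 + 14760 = 121240
Fund B = 0.08 × 128000 + 0.24 × 184000 + 0.68 × 42000 = 10240 + 44160 + 28560 = 82960
Fund C: 94000 (certain)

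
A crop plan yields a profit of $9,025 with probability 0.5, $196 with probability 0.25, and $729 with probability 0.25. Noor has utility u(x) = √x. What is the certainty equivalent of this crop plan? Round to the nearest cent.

E[u] = 0.5·√9025 + 0.25·√196 + 0.25·√729 = 0.5·95 + 0.25·14 + 0.25·27 = 57.75
CE = (57.75)² = 3335.0625

$3,335.06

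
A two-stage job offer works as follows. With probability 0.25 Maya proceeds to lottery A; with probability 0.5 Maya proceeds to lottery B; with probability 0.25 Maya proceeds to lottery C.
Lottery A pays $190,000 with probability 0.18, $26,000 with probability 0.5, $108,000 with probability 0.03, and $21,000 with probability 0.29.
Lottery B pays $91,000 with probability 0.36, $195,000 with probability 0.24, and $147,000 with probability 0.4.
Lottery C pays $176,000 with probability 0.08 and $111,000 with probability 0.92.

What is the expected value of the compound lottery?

EV(A) = 0.18 × 190000 + 0.5 × 26000 + 0.03 × 108000 + 0.29 × 21000 = 34200 + 13000 + 3240 + 6090 = 56530
EV(B) = 0.36 × 91000 + 0.24 × 195000 + 0.4 × 147000 = 32760 + 46800 + 58800 = 138360
EV(C) = 0.08 × 176000 + 0.92 × 111000 = 14080 + 102120 = 116200
Overall = 0.25 × 56530 + 0.5 × 138360 + 0.25 × 116200 = 14132.5 + 69180 + 29050 = 112362.5

$112,362.50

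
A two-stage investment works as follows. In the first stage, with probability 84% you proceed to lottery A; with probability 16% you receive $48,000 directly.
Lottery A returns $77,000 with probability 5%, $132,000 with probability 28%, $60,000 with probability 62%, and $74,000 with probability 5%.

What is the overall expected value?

EV(A) = 0.05 × 77000 + 0.28 × 132000 + 0.62 × 60000 + 0.05 × 74000 = 3850 + 36960 + 37200 + 3700 = 81710
Branch B: 48000 (certain)
Overall = 0.84 × 81710 + 0.16 × 48000 = 68636.4 + 7680 = 76316.4

$76,316.40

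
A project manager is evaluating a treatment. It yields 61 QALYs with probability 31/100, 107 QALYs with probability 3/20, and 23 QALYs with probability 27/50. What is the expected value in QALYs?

47.38 QALYs

EV = 31/100 × 61 + 3/20 × 107 + 27/50 × 23 = 18.91 + 16.05 + 12.42 = 47.38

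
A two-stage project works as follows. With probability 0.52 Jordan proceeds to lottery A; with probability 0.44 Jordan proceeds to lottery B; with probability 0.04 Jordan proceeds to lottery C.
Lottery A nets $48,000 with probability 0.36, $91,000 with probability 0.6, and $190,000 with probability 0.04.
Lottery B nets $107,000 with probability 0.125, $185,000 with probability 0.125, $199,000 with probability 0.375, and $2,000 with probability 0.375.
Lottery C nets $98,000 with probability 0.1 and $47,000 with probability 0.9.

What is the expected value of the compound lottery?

$92,638.60

EV(A) = 0.36 × 48000 + 0.6 × 91000 + 0.04 × 190000 = 17280 + 54600 + 7600 = 79480
EV(B) = 0.125 × 107000 + 0.125 × 185000 + 0.375 × 199000 + 0.375 × 2000 = 13375 + 23125 + 74625 + 750 = 111875
EV(C) = 0.1 × 98000 + 0.9 × 47000 = 9800 + 42300 = 52100
Overall = 0.52 × 79480 + 0.44 × 111875 + 0.04 × 52100 = 41329.6 + 49225 + 2084 = 92638.6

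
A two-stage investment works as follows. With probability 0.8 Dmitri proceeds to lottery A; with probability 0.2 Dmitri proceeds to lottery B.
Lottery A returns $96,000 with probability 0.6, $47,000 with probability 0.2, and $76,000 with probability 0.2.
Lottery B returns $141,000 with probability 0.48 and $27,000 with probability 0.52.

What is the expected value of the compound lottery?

EV(A) = 0.6 × 96000 + 0.2 × 47000 + 0.2 × 76000 = 57600 + 9400 + 15200 = 82200
EV(B) = 0.48 × 141000 + 0.52 × 27000 = 67680 + 14040 = 81720
Overall = 0.8 × 82200 + 0.2 × 81720 = 65760 + 16344 = 82104

$82,104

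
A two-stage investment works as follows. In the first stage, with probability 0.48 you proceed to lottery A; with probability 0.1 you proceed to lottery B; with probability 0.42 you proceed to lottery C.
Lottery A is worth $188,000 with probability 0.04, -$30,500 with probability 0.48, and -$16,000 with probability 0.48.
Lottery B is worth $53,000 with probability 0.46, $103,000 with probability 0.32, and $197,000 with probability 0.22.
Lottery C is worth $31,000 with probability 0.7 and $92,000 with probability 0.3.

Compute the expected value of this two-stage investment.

EV(A) = 0.04 × 188000 + 0.48 × (-30500) + 0.48 × (-16000) = 7520 − 14640 − 7680 = -14800
EV(B) = 0.46 × 53000 + 0.32 × 103000 + 0.22 × 197000 = 24380 + 32960 + 43340 = 100680
EV(C) = 0.7 × 31000 + 0.3 × 92000 = 21700 + 27600 = 49300
Overall = 0.48 × (-14800) + 0.1 × 100680 + 0.42 × 49300 = -7104 + 10068 + 20706 = 23670

$23,670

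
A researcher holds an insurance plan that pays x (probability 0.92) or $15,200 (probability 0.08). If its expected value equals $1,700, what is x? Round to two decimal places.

0.92·x + 0.08·15200 = 1700
0.92·x = 1700 − 1216 = 484
x = 484 / 0.92 = 526.0870

x = $526.09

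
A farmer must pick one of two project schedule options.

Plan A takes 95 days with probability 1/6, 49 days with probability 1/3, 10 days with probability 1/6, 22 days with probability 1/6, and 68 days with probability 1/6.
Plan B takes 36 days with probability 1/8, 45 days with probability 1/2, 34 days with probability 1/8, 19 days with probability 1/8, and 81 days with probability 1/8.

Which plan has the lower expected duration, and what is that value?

Plan B (43.75 days)

Plan A = 1/6 × 95 + 1/3 × 49 + 1/6 × 10 + 1/6 × 22 + 1/6 × 68 = 15.8333 + 16.3333 + 1.6667 + 3.6667 + 11.3333 = 48.8333
Plan B = 1/8 × 36 + 1/2 × 45 + 1/8 × 34 + 1/8 × 19 + 1/8 × 81 = 4.5 + 22.5 + 4.25 + 2.375 + 10.125 = 43.75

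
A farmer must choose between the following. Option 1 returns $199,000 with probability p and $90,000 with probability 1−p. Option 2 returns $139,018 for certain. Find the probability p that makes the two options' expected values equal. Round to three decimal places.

p = 0.450

p·199000 + (1−p)·90000 = 139018
109000p + 90000 = 139018
p = (139018 − 90000) / 109000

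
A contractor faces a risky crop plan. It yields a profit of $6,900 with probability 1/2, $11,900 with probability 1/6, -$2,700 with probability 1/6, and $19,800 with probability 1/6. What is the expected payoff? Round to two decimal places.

$8,283.33

EV = 1/2 × 6900 + 1/6 × 11900 + 1/6 × (-2700) + 1/6 × 19800 = 3450 + 1983.3333 − 450 + 3300 = 8283.3333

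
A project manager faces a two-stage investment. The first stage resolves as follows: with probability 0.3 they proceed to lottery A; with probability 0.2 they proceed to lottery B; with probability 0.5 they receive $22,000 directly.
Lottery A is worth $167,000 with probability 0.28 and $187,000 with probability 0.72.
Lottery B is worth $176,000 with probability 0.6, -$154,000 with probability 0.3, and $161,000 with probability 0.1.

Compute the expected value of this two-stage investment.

EV(A) = 0.28 × 167000 + 0.72 × 187000 = 46760 + 134640 = 181400
EV(B) = 0.6 × 176000 + 0.3 × (-154000) + 0.1 × 161000 = 105600 − 46200 + 16100 = 75500
Branch C: 22000 (certain)
Overall = 0.3 × 181400 + 0.2 × 75500 + 0.5 × 22000 = 54420 + 15100 + 11000 = 80520

$80,520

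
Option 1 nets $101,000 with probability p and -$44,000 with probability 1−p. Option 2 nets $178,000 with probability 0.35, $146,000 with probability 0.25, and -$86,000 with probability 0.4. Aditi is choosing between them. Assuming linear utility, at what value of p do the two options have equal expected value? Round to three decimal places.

EV(Option 2) = 0.35 × 178000 + 0.25 × 146000 + 0.4 × (-86000) = 62300 + 36500 − 34400 = 64400
p·101000 + (1−p)·(-44000) = 64400
145000p − 44000 = 64400
p = (64400 + 44000) / 145000

p = 0.748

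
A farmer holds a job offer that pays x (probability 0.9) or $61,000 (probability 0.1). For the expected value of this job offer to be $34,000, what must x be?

0.9·x + 0.1·61000 = 34000
0.9·x = 34000 − 6100 = 27900
x = 27900 / 0.9 = 31000

x = $31,000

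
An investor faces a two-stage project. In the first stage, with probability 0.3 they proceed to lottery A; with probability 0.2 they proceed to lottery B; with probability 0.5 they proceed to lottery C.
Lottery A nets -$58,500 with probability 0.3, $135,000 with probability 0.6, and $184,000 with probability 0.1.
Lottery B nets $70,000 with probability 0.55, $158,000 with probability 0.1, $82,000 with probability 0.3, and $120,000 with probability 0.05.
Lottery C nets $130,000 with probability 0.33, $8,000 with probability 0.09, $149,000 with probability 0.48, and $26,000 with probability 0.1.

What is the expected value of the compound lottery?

EV(A) = 0.3 × (-58500) + 0.6 × 135000 + 0.1 × 184000 = -17550 + 81000 + 18400 = 81850
EV(B) = 0.55 × 70000 + 0.1 × 158000 + 0.3 × 82000 + 0.05 × 120000 = 38500 + 15800 + 24600 + 6000 = 84900
EV(C) = 0.33 × 130000 + 0.09 × 8000 + 0.48 × 149000 + 0.1 × 26000 = 42900 + 720 + 71520 + 2600 = 117740
Overall = 0.3 × 81850 + 0.2 × 84900 + 0.5 × 117740 = 24555 + 16980 + 58870 = 100405

$100,405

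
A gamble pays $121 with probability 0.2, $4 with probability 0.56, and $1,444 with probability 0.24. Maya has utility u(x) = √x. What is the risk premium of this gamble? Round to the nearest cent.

$218.25

E[u] = 0.2·√121 + 0.56·√4 + 0.24·√1444 = 0.2·11 + 0.56·2 + 0.24·38 = 12.44
CE = (12.44)² = 154.7536
Risk premium = EV − CE = 373 − 154.7536 = 218.2464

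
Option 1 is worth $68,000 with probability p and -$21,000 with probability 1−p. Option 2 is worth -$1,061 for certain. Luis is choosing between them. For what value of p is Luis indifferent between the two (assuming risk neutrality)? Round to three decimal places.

p = 0.224

p·68000 + (1−p)·(-21000) = -1061
89000p − 21000 = -1061
p = (-1061 + 21000) / 89000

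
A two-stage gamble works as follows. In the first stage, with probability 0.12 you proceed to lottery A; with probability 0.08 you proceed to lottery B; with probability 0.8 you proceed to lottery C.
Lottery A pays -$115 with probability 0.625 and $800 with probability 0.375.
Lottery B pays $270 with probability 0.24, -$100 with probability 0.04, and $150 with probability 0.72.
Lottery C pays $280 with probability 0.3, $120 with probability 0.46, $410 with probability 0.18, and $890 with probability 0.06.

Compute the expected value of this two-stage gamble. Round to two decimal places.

$254.00

EV(A) = 0.625 × (-115) + 0.375 × 800 = -71.875 + 300 = 228.125
EV(B) = 0.24 × 270 + 0.04 × (-100) + 0.72 × 150 = 64.8 − 4 + 108 = 168.8
EV(C) = 0.3 × 280 + 0.46 × 120 + 0.18 × 410 + 0.06 × 890 = 84 + 55.2 + 73.8 + 53.4 = 266.4
Overall = 0.12 × 228.125 + 0.08 × 168.8 + 0.8 × 266.4 = 27.375 + 13.504 + 213.12 = 253.999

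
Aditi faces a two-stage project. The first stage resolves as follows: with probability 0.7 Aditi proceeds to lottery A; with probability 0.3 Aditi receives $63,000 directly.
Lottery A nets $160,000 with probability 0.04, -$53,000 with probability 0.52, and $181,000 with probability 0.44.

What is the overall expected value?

EV(A) = 0.04 × 160000 + 0.52 × (-53000) + 0.44 × 181000 = 6400 − 27560 + 79640 = 58480
Branch B: 63000 (certain)
Overall = 0.7 × 58480 + 0.3 × 63000 = 40936 + 18900 = 59836

$59,836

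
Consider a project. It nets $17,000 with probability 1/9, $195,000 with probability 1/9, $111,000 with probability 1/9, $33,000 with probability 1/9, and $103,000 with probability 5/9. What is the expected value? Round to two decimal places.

$96,777.78

EV = 1/9 × 17000 + 1/9 × 195000 + 1/9 × 111000 + 1/9 × 33000 + 5/9 × 103000 = 1888.8889 + 21666.6667 + 12333.3333 + 3666.6667 + 57222.2222 = 96777.7778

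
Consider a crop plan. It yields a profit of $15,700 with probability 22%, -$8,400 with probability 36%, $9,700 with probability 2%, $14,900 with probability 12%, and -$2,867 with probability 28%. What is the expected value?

$1,609.24

EV = 0.22 × 15700 + 0.36 × (-8400) + 0.02 × 9700 + 0.12 × 14900 + 0.28 × (-2867) = 3454 − 3024 + 194 + 1788 − 802.76 = 1609.24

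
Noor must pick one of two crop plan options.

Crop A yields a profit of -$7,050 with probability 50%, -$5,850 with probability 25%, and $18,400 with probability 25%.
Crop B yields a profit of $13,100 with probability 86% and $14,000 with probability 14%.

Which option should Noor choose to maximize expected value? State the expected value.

Crop A = 0.5 × (-7050) + 0.25 × (-5850) + 0.25 × 18400 = -3525 − 1462.5 + 4600 = -387.5
Crop B = 0.86 × 13100 + 0.14 × 14000 = 11266 + 1960 = 13226

Crop B ($13,226)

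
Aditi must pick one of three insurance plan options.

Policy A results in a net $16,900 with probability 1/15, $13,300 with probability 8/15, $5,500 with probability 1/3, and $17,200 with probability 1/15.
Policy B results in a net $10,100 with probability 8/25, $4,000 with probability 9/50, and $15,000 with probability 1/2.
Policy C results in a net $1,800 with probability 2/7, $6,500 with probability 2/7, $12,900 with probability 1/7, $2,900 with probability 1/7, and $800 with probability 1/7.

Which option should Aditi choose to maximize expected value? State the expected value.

Policy A = 1/15 × 16900 + 8/15 × 13300 + 1/3 × 5500 + 1/15 × 17200 = 1126.6667 + 7093.3333 + 1833.3333 + 1146.6667 = 11200
Policy B = 8/25 × 10100 + 9/50 × 4000 + 1/2 × 15000 = 3232 + 720 + 7500 = 11452
Policy C = 2/7 × 1800 + 2/7 × 6500 + 1/7 × 12900 + 1/7 × 2900 + 1/7 × 800 = 514.2857 + 1857.1429 + 1842.8571 + 414.2857 + 114.2857 = 4742.8571

Policy B ($11,452)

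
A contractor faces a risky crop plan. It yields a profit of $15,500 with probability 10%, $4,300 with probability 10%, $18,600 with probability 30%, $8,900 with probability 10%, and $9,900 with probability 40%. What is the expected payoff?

$12,410

EV = 0.1 × 15500 + 0.1 × 4300 + 0.3 × 18600 + 0.1 × 8900 + 0.4 × 9900 = 1550 + 430 + 5580 + 890 + 3960 = 12410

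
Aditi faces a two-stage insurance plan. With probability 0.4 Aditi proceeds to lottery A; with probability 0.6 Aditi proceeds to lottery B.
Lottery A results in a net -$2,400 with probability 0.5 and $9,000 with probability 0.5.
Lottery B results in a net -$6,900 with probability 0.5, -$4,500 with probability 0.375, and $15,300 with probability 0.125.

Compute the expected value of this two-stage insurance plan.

EV(A) = 0.5 × (-2400) + 0.5 × 9000 = -1200 + 4500 = 3300
EV(B) = 0.5 × (-6900) + 0.375 × (-4500) + 0.125 × 15300 = -3450 − 1687.5 + 1912.5 = -3225
Overall = 0.4 × 3300 + 0.6 × (-3225) = 1320 − 1935 = -615

-$615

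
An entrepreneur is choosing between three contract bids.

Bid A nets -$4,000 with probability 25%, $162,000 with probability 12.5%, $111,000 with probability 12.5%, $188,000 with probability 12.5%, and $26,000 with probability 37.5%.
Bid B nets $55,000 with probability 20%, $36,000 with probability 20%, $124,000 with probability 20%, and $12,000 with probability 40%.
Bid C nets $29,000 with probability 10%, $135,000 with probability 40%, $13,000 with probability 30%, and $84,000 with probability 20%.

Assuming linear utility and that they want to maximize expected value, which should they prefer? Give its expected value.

Bid A = 0.25 × (-4000) + 0.125 × 162000 + 0.125 × 111000 + 0.125 × 188000 + 0.375 × 26000 = -1000 + 20250 + 13875 + 23500 + 9750 = 66375
Bid B = 0.2 × 55000 + 0.2 × 36000 + 0.2 × 124000 + 0.4 × 12000 = 11000 + 7200 + 24800 + 4800 = 47800
Bid C = 0.1 × 29000 + 0.4 × 135000 + 0.3 × 13000 + 0.2 × 84000 = 2900 + 54000 + 3900 + 16800 = 77600

Bid C ($77,600)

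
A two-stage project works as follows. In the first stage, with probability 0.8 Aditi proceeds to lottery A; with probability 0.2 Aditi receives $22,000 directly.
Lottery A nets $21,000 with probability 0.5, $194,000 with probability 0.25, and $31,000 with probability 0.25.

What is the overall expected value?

EV(A) = 0.5 × 21000 + 0.25 × 194000 + 0.25 × 31000 = 10500 + 48500 + 7750 = 66750
Branch B: 22000 (certain)
Overall = 0.8 × 66750 + 0.2 × 22000 = 53400 + 4400 = 57800

$57,800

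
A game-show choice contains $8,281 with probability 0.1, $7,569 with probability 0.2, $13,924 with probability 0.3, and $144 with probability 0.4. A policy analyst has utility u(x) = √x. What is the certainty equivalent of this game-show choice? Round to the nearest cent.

E[u] = 0.1·√8281 + 0.2·√7569 + 0.3·√13924 + 0.4·√144 = 0.1·91 + 0.2·87 + 0.3·118 + 0.4·12 = 66.7
CE = (66.7)² = 4448.89

$4,448.89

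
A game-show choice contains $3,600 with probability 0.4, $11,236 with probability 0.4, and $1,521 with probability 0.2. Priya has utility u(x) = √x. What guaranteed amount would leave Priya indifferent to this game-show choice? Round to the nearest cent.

$5,505.64

E[u] = 0.4·√3600 + 0.4·√11236 + 0.2·√1521 = 0.4·60 + 0.4·106 + 0.2·39 = 74.2
CE = (74.2)² = 5505.64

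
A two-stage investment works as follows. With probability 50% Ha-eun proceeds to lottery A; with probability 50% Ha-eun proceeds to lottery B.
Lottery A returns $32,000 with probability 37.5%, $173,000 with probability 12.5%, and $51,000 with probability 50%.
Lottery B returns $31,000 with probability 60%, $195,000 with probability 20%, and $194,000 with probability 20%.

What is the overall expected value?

EV(A) = 0.375 × 32000 + 0.125 × 173000 + 0.5 × 51000 = 12000 + 21625 + 25500 = 59125
EV(B) = 0.6 × 31000 + 0.2 × 195000 + 0.2 × 194000 = 18600 + 39000 + 38800 = 96400
Overall = 0.5 × 59125 + 0.5 × 96400 = 29562.5 + 48200 = 77762.5

$77,762.50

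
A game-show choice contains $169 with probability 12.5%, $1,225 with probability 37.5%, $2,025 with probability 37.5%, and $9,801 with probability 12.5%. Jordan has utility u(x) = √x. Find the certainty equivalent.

$1,936

E[u] = 0.125·√169 + 0.375·√1225 + 0.375·√2025 + 0.125·√9801 = 0.125·13 + 0.375·35 + 0.375·45 + 0.125·99 = 44
CE = (44)² = 1936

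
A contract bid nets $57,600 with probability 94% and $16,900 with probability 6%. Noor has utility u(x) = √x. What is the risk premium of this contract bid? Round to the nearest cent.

$682.44

E[u] = 0.94·√57600 + 0.06·√16900 = 0.94·240 + 0.06·130 = 233.4
CE = (233.4)² = 54475.56
Risk premium = EV − CE = 55158 − 54475.56 = 682.44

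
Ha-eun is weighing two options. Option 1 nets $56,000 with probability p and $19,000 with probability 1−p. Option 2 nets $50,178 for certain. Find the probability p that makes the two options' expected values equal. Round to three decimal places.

p = 0.843

p·56000 + (1−p)·19000 = 50178
37000p + 19000 = 50178
p = (50178 − 19000) / 37000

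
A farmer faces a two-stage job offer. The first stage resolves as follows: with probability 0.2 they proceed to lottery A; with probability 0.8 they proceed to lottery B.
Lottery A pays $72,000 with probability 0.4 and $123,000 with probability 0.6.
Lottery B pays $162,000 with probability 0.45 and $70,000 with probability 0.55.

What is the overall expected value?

EV(A) = 0.4 × 72000 + 0.6 × 123000 = 28800 + 73800 = 102600
EV(B) = 0.45 × 162000 + 0.55 × 70000 = 72900 + 38500 = 111400
Overall = 0.2 × 102600 + 0.8 × 111400 = 20520 + 89120 = 109640

$109,640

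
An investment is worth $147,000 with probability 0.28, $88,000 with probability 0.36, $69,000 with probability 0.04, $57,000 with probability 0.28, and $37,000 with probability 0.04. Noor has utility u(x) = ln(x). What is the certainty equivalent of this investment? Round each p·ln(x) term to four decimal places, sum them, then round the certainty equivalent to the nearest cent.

E[u] = 0.28·ln(147000) + 0.36·ln(88000) + 0.04·ln(69000) + 0.28·ln(57000) + 0.04·ln(37000) = 3.3315 + 4.0986 + 0.4457 + 3.0662 + 0.4207 = 11.3627
CE = e^11.3627 ≈ 86051.39

$86,051.39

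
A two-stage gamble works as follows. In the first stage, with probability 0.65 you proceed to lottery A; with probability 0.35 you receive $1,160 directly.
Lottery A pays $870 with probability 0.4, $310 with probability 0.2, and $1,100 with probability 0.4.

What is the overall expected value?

$958.50

EV(A) = 0.4 × 870 + 0.2 × 310 + 0.4 × 1100 = 348 + 62 + 440 = 850
Branch B: 1160 (certain)
Overall = 0.65 × 850 + 0.35 × 1160 = 552.5 + 406 = 958.5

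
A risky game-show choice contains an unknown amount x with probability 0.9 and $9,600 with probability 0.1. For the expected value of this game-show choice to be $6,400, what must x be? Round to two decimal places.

0.9·x + 0.1·9600 = 6400
0.9·x = 6400 − 960 = 5440
x = 5440 / 0.9 = 6044.4444

x = $6,044.44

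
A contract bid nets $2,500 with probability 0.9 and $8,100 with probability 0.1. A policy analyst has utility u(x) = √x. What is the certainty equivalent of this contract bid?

E[u] = 0.9·√2500 + 0.1·√8100 = 0.9·50 + 0.1·90 = 54
CE = (54)² = 2916

$2,916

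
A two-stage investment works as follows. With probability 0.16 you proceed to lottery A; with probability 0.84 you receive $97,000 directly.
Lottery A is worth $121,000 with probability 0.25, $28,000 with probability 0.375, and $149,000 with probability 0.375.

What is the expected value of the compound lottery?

EV(A) = 0.25 × 121000 + 0.375 × 28000 + 0.375 × 149000 = 30250 + 10500 + 55875 = 96625
Branch B: 97000 (certain)
Overall = 0.16 × 96625 + 0.84 × 97000 = 15460 + 81480 = 96940

$96,940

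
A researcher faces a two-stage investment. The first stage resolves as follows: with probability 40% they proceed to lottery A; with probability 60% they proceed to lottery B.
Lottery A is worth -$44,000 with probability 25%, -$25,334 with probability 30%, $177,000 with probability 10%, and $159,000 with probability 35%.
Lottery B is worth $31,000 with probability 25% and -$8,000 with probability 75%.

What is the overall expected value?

$22,949.92

EV(A) = 0.25 × (-44000) + 0.3 × (-25334) + 0.1 × 177000 + 0.35 × 159000 = -11000 − 7600.2 + 17700 + 55650 = 54749.8
EV(B) = 0.25 × 31000 + 0.75 × (-8000) = 7750 − 6000 = 1750
Overall = 0.4 × 54749.8 + 0.6 × 1750 = 21899.92 + 1050 = 22949.92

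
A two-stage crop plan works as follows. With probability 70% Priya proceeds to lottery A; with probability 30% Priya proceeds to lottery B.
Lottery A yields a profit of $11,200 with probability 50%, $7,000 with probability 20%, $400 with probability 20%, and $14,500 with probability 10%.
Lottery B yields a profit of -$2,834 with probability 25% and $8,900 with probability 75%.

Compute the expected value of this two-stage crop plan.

EV(A) = 0.5 × 11200 + 0.2 × 7000 + 0.2 × 400 + 0.1 × 14500 = 5600 + 1400 + 80 + 1450 = 8530
EV(B) = 0.25 × (-2834) + 0.75 × 8900 = -708.5 + 6675 = 5966.5
Overall = 0.7 × 8530 + 0.3 × 5966.5 = 5971 + 1789.95 = 7760.95

$7,760.95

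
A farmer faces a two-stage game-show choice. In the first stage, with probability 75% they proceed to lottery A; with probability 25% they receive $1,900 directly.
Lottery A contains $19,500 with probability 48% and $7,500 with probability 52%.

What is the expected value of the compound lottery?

EV(A) = 0.48 × 19500 + 0.52 × 7500 = 9360 + 3900 = 13260
Branch B: 1900 (certain)
Overall = 0.75 × 13260 + 0.25 × 1900 = 9945 + 475 = 10420

$10,420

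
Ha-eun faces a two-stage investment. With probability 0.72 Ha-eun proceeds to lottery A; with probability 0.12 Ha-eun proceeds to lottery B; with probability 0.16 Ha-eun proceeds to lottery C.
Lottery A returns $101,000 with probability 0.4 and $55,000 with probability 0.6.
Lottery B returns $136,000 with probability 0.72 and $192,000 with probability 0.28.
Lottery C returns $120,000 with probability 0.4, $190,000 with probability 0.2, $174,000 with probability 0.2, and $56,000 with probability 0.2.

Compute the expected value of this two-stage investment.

$92,169.60

EV(A) = 0.4 × 101000 + 0.6 × 55000 = 40400 + 33000 = 73400
EV(B) = 0.72 × 136000 + 0.28 × 192000 = 97920 + 53760 = 151680
EV(C) = 0.4 × 120000 + 0.2 × 190000 + 0.2 × 174000 + 0.2 × 56000 = 48000 + 38000 + 34800 + 11200 = 132000
Overall = 0.72 × 73400 + 0.12 × 151680 + 0.16 × 132000 = 52848 + 18201.6 + 21120 = 92169.6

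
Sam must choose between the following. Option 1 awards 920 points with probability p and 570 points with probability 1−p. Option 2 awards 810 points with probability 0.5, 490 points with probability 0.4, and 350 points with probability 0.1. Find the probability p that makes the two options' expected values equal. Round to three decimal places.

EV(Option 2) = 0.5 × 810 + 0.4 × 490 + 0.1 × 350 = 405 + 196 + 35 = 636
p·920 + (1−p)·570 = 636
350p + 570 = 636
p = (636 − 570) / 350

p = 0.189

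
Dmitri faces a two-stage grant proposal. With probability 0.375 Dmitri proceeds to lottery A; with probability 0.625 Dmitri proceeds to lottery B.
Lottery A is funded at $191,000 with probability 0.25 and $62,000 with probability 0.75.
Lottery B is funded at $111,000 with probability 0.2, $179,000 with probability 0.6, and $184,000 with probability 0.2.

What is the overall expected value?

EV(A) = 0.25 × 191000 + 0.75 × 62000 = 47750 + 46500 = 94250
EV(B) = 0.2 × 111000 + 0.6 × 179000 + 0.2 × 184000 = 22200 + 107400 + 36800 = 166400
Overall = 0.375 × 94250 + 0.625 × 166400 = 35343.75 + 104000 = 139343.75

$139,343.75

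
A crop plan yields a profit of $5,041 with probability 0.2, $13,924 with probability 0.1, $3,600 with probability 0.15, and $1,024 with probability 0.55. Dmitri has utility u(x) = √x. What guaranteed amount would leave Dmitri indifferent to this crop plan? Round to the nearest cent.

E[u] = 0.2·√5041 + 0.1·√13924 + 0.15·√3600 + 0.55·√1024 = 0.2·71 + 0.1·118 + 0.15·60 + 0.55·32 = 52.6
CE = (52.6)² = 2766.76

$2,766.76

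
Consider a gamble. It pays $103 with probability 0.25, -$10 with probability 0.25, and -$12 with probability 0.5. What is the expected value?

$17.25

EV = 0.25 × 103 + 0.25 × (-10) + 0.5 × (-12) = 25.75 − 2.5 − 6 = 17.25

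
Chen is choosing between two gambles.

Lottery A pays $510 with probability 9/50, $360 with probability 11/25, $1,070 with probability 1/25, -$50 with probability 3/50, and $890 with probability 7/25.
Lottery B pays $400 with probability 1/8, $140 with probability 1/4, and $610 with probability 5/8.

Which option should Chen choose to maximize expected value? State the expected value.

Lottery A = 9/50 × 510 + 11/25 × 360 + 1/25 × 1070 + 3/50 × (-50) + 7/25 × 890 = 91.8 + 158.4 + 42.8 − 3 + 249.2 = 539.2
Lottery B = 1/8 × 400 + 1/4 × 140 + 5/8 × 610 = 50 + 35 + 381.25 = 466.25

Lottery A ($539.20)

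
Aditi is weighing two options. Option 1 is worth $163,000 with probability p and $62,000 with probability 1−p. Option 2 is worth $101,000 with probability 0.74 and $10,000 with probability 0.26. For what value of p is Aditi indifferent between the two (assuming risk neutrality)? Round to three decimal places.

p = 0.152

EV(Option 2) = 0.74 × 101000 + 0.26 × 10000 = 74740 + 2600 = 77340
p·163000 + (1−p)·62000 = 77340
101000p + 62000 = 77340
p = (77340 − 62000) / 101000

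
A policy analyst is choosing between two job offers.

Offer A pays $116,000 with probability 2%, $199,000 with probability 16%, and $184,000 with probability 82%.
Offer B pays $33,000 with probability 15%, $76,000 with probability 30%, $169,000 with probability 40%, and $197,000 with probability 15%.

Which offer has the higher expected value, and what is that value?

Offer A = 0.02 × 116000 + 0.16 × 199000 + 0.82 × 184000 = 2320 + 31840 + 150880 = 185040
Offer B = 0.15 × 33000 + 0.3 × 76000 + 0.4 × 169000 + 0.15 × 197000 = 4950 + 22800 + 67600 + 29550 = 124900

Offer A ($185,040)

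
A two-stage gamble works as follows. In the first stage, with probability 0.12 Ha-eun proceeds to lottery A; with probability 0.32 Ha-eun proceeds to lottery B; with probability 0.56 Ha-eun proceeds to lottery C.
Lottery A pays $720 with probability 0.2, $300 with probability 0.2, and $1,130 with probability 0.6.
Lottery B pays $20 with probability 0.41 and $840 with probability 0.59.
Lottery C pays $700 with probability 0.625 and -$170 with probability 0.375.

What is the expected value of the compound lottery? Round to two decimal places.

EV(A) = 0.2 × 720 + 0.2 × 300 + 0.6 × 1130 = 144 + 60 + 678 = 882
EV(B) = 0.41 × 20 + 0.59 × 840 = 8.2 + 495.6 = 503.8
EV(C) = 0.625 × 700 + 0.375 × (-170) = 437.5 − 63.75 = 373.75
Overall = 0.12 × 882 + 0.32 × 503.8 + 0.56 × 373.75 = 105.84 + 161.216 + 209.3 = 476.356

$476.36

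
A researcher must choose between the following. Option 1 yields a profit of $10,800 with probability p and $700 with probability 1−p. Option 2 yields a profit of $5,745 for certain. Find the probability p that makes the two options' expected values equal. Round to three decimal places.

p = 0.500

p·10800 + (1−p)·700 = 5745
10100p + 700 = 5745
p = (5745 − 700) / 10100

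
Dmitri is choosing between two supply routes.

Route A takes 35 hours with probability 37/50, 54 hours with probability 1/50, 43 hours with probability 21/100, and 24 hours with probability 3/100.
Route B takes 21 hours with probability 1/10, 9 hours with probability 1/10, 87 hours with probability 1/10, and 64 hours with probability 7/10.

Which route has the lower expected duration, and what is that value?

Route A = 37/50 × 35 + 1/50 × 54 + 21/100 × 43 + 3/100 × 24 = 25.9 + 1.08 + 9.03 + 0.72 = 36.73
Route B = 1/10 × 21 + 1/10 × 9 + 1/10 × 87 + 7/10 × 64 = 2.1 + 0.9 + 8.7 + 44.8 = 56.5

Route A (36.73 hours)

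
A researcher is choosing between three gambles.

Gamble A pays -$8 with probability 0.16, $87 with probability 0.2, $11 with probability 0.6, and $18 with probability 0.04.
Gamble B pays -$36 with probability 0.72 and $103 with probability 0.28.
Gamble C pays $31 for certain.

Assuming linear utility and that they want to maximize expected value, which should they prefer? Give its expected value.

Gamble C ($31)

Gamble A = 0.16 × (-8) + 0.2 × 87 + 0.6 × 11 + 0.04 × 18 = -1.28 + 17.4 + 6.6 + 0.72 = 23.44
Gamble B = 0.72 × (-36) + 0.28 × 103 = -25.92 + 28.84 = 2.92
Gamble C: 31 (certain)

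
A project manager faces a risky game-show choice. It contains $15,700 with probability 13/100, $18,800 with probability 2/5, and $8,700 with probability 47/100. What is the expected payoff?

$13,650

EV = 13/100 × 15700 + 2/5 × 18800 + 47/100 × 8700 = 2041 + 7520 + 4089 = 13650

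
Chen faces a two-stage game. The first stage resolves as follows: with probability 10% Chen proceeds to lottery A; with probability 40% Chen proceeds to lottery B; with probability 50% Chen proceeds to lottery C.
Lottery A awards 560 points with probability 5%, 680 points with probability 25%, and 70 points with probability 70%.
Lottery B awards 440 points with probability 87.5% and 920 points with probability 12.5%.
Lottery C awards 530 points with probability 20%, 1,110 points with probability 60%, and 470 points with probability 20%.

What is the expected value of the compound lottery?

657.7 points

EV(A) = 0.05 × 560 + 0.25 × 680 + 0.7 × 70 = 28 + 170 + 49 = 247
EV(B) = 0.875 × 440 + 0.125 × 920 = 385 + 115 = 500
EV(C) = 0.2 × 530 + 0.6 × 1110 + 0.2 × 470 = 106 + 666 + 94 = 866
Overall = 0.1 × 247 + 0.4 × 500 + 0.5 × 866 = 24.7 + 200 + 433 = 657.7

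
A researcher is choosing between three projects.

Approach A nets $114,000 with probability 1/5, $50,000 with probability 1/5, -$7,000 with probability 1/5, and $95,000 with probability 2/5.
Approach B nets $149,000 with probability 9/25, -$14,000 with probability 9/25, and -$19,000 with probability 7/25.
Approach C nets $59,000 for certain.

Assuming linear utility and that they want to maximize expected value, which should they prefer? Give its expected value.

Approach A ($69,400)

Approach A = 1/5 × 114000 + 1/5 × 50000 + 1/5 × (-7000) + 2/5 × 95000 = 22800 + 10000 − 1400 + 38000 = 69400
Approach B = 9/25 × 149000 + 9/25 × (-14000) + 7/25 × (-19000) = 53640 − 5040 − 5320 = 43280
Approach C: 59000 (certain)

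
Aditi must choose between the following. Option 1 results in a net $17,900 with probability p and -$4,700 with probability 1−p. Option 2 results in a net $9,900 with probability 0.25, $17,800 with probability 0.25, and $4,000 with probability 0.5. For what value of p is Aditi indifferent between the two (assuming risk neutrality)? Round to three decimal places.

p = 0.603

EV(Option 2) = 0.25 × 9900 + 0.25 × 17800 + 0.5 × 4000 = 2475 + 4450 + 2000 = 8925
p·17900 + (1−p)·(-4700) = 8925
22600p − 4700 = 8925
p = (8925 + 4700) / 22600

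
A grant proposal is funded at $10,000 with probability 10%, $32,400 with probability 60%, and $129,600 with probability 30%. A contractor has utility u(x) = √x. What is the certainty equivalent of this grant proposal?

$51,076

E[u] = 0.1·√10000 + 0.6·√32400 + 0.3·√129600 = 0.1·100 + 0.6·180 + 0.3·360 = 226
CE = (226)² = 51076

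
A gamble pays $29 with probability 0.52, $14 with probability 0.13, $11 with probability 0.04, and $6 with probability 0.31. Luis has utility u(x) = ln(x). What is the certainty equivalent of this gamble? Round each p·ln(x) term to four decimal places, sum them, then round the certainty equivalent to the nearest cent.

E[u] = 0.52·ln(29) + 0.13·ln(14) + 0.04·ln(11) + 0.31·ln(6) = 1.7510 + 0.3431 + 0.0959 + 0.5554 = 2.7454
CE = e^2.7454 ≈ 15.57

$15.57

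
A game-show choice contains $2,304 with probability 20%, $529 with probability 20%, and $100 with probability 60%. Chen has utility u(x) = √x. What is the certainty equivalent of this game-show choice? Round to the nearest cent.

E[u] = 0.2·√2304 + 0.2·√529 + 0.6·√100 = 0.2·48 + 0.2·23 + 0.6·10 = 20.2
CE = (20.2)² = 408.04

$408.04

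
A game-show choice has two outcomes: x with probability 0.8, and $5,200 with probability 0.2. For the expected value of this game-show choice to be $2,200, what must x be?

0.8·x + 0.2·5200 = 2200
0.8·x = 2200 − 1040 = 1160
x = 1160 / 0.8 = 1450

x = $1,450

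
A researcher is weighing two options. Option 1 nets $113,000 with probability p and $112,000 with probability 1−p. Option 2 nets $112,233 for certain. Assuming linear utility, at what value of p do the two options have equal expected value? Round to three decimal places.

p·113000 + (1−p)·112000 = 112233
1000p + 112000 = 112233
p = (112233 − 112000) / 1000

p = 0.233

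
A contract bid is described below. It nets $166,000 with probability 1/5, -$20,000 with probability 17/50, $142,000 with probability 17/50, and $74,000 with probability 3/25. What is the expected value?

$83,560

EV = 1/5 × 166000 + 17/50 × (-20000) + 17/50 × 142000 + 3/25 × 74000 = 33200 − 6800 + 48280 + 8880 = 83560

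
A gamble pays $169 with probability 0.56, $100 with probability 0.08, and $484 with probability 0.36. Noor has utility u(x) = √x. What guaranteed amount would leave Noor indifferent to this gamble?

E[u] = 0.56·√169 + 0.08·√100 + 0.36·√484 = 0.56·13 + 0.08·10 + 0.36·22 = 16
CE = (16)² = 256

$256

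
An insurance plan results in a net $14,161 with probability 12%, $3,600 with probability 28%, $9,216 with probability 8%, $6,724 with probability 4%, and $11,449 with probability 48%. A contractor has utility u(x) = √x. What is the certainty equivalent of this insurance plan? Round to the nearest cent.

$8,723.56

E[u] = 0.12·√14161 + 0.28·√3600 + 0.08·√9216 + 0.04·√6724 + 0.48·√11449 = 0.12·119 + 0.28·60 + 0.08·96 + 0.04·82 + 0.48·107 = 93.4
CE = (93.4)² = 8723.56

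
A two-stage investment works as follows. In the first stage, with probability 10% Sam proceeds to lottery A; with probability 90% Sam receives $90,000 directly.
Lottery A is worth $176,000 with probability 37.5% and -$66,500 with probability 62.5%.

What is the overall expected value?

$83,443.75

EV(A) = 0.375 × 176000 + 0.625 × (-66500) = 66000 − 41562.5 = 24437.5
Branch B: 90000 (certain)
Overall = 0.1 × 24437.5 + 0.9 × 90000 = 2443.75 + 81000 = 83443.75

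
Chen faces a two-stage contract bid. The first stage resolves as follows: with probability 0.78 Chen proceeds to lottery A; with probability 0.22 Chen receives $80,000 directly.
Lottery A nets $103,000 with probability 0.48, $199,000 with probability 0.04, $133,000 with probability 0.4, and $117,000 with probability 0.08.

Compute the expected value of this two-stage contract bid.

EV(A) = 0.48 × 103000 + 0.04 × 199000 + 0.4 × 133000 + 0.08 × 117000 = 49440 + 7960 + 53200 + 9360 = 119960
Branch B: 80000 (certain)
Overall = 0.78 × 119960 + 0.22 × 80000 = 93568.8 + 17600 = 111168.8

$111,168.80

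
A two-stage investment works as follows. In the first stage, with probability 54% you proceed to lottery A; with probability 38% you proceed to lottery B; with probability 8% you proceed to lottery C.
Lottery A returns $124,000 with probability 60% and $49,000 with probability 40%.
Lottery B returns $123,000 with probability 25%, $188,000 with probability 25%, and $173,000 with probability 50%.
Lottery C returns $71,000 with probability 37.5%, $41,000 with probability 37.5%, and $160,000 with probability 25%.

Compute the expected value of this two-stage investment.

$119,735

EV(A) = 0.6 × 124000 + 0.4 × 49000 = 74400 + 19600 = 94000
EV(B) = 0.25 × 123000 + 0.25 × 188000 + 0.5 × 173000 = 30750 + 47000 + 86500 = 164250
EV(C) = 0.375 × 71000 + 0.375 × 41000 + 0.25 × 160000 = 26625 + 15375 + 40000 = 82000
Overall = 0.54 × 94000 + 0.38 × 164250 + 0.08 × 82000 = 50760 + 62415 + 6560 = 119735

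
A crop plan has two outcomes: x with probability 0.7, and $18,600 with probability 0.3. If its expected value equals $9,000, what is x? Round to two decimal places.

x = $4,885.71

0.7·x + 0.3·18600 = 9000
0.7·x = 9000 − 5580 = 3420
x = 3420 / 0.7 = 4885.7143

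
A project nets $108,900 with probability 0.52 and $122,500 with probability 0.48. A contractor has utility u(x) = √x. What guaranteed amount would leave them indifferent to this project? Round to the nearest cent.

$115,328.16

E[u] = 0.52·√108900 + 0.48·√122500 = 0.52·330 + 0.48·350 = 339.6
CE = (339.6)² = 115328.16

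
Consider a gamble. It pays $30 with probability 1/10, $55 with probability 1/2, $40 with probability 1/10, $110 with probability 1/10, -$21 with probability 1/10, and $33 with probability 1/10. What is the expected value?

$46.70

EV = 1/10 × 30 + 1/2 × 55 + 1/10 × 40 + 1/10 × 110 + 1/10 × (-21) + 1/10 × 33 = 3 + 27.5 + 4 + 11 − 2.1 + 3.3 = 46.7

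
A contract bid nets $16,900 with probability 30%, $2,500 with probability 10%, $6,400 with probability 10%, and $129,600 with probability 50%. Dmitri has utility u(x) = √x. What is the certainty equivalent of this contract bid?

E[u] = 0.3·√16900 + 0.1·√2500 + 0.1·√6400 + 0.5·√129600 = 0.3·130 + 0.1·50 + 0.1·80 + 0.5·360 = 232
CE = (232)² = 53824

$53,824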